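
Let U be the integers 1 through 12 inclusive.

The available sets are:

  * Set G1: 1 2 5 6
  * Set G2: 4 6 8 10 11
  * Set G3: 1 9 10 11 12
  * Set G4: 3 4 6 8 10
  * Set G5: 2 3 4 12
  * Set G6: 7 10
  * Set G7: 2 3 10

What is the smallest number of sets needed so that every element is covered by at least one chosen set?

4

Take {G1, G3, G4, G6}. Their union is {1, 2, 3, 4, 5, 6, 7, 8, 9, 10, 11, 12}, which is all 12 elements.
Only G6 contains 7, so G6 is forced; the remaining 10 elements need at least 3 more sets (each remaining set adds at most 4) — so at least 4 sets are needed, and 4 is optimal.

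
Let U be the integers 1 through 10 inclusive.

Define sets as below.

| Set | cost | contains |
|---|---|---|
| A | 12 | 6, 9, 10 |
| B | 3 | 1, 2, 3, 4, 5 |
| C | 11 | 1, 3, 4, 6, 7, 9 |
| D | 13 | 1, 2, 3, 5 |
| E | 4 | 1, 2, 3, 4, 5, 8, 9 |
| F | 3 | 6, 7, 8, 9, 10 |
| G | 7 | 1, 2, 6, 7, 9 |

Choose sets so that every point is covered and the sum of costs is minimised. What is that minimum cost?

B, F together cover every point (B ∪ F = {1, 2, 3, 4, 5, 6, 7, 8, 9, 10}); total cost 3 + 3 = 6.
The greedy pick E, F costs 7; no covering selection beats 6.

6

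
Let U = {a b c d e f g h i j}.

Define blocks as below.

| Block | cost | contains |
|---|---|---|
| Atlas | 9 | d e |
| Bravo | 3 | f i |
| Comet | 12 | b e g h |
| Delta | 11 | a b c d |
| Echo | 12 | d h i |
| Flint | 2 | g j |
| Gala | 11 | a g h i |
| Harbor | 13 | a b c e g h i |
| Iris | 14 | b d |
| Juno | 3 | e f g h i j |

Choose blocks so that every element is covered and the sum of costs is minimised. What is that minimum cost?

Delta, Juno together cover every element (Delta ∪ Juno = {a, b, c, d, e, f, g, h, i, j}); total cost 11 + 3 = 14.
No covering selection has total cost below 14.

14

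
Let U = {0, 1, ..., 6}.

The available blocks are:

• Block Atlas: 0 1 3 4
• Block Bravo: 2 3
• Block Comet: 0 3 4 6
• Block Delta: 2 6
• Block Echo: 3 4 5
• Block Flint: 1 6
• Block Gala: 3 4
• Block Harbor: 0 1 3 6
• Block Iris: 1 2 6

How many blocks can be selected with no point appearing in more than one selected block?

Bravo, Flint are pairwise disjoint (Bravo={2,3}; Flint={1,6}).
Every remaining block overlaps one of these, and no 3 of the listed blocks are pairwise disjoint, so 2 is the maximum.

2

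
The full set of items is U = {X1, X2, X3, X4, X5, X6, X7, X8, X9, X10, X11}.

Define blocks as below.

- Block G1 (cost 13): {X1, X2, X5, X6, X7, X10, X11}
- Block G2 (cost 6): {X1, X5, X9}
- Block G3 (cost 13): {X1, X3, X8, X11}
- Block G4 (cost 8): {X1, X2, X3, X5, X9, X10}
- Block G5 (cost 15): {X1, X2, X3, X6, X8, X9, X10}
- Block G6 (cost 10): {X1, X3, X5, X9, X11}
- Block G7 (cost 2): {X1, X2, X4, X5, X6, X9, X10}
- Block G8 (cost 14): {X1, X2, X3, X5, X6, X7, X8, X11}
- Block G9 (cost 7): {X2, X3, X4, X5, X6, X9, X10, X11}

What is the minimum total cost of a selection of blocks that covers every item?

G7, G8 together cover every item (G7 ∪ G8 = {X1, X2, X3, X4, X5, X6, X7, X8, X9, X10, X11}); total cost 2 + 14 = 16.
No covering selection has total cost below 16.

16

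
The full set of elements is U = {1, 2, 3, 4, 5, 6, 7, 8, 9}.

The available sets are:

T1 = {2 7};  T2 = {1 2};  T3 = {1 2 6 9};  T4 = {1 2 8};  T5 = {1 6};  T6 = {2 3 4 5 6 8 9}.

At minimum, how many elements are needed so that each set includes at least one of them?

2

Take H = {1, 2}. Each listed set contains at least one of these, so H is a hitting set of size 2.
The sets T1, T5 are pairwise disjoint, so any hitting set needs a separate element for each — at least 2. Hence 2 is optimal.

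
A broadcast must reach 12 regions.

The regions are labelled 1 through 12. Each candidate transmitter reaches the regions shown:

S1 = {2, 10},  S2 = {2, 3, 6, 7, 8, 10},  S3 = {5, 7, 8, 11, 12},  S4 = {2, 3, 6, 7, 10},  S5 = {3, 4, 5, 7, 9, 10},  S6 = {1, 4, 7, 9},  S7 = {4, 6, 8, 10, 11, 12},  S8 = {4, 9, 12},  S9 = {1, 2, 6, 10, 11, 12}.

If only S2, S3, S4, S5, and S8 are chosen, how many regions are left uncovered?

1

Union of S2, S3, S4, S5, S8 = {2, 3, 4, 5, 6, 7, 8, 9, 10, 11, 12}.
Not covered: 1 — 1 region.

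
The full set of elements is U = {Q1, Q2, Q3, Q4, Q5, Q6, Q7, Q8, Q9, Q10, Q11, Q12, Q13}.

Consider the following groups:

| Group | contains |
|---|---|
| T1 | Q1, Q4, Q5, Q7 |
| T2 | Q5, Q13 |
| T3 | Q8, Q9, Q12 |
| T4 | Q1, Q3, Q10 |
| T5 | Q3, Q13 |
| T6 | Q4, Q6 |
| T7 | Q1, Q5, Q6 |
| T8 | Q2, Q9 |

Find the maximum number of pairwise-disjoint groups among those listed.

T2, T3, T4, T6 are pairwise disjoint (T2={Q5,Q13}; T3={Q8,Q9,Q12}; T4={Q1,Q3,Q10}; T6={Q4,Q6}).
Every remaining group overlaps one of these, and no 5 of the listed groups are pairwise disjoint, so 4 is the maximum.

4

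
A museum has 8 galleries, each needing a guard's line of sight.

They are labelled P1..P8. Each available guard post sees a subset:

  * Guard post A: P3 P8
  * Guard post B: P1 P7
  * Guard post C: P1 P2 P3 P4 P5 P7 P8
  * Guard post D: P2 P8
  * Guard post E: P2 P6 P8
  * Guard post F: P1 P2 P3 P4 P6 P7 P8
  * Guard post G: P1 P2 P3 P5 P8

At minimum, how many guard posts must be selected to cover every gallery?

Take {C, E}. Their union is {P1, P2, P3, P4, P5, P6, P7, P8}, which is all 8 galleries.
No single guard post has all 8 galleries (the largest, C, has 7), so 2 is optimal.

2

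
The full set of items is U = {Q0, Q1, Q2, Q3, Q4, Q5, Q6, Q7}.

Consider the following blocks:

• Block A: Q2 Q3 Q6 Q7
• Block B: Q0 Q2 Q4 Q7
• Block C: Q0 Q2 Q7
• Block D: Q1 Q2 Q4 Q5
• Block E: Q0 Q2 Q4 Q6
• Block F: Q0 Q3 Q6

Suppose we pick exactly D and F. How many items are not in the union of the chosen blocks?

1

Union of D, F = {Q0, Q1, Q2, Q3, Q4, Q5, Q6}.
Not covered: Q7 — 1 item.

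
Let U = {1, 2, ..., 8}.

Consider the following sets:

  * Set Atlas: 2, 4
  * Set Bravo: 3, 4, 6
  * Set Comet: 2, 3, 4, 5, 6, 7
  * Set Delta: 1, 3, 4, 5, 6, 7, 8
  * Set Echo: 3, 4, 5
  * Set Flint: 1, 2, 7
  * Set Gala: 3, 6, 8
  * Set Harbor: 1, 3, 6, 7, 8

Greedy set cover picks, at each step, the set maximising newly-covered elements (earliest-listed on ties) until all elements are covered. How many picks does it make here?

2

Greedy: pick Delta (covers 7 new) → pick Atlas (covers 1 new). Total picks: 2.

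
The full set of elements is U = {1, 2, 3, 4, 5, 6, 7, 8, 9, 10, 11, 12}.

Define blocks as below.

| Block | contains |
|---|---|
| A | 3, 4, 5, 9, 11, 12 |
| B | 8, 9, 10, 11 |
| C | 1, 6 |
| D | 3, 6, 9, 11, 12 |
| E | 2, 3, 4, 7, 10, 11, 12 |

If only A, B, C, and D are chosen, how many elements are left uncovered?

2

Union of A, B, C, D = {1, 3, 4, 5, 6, 8, 9, 10, 11, 12}.
Not covered: 2, 7 — 2 elements.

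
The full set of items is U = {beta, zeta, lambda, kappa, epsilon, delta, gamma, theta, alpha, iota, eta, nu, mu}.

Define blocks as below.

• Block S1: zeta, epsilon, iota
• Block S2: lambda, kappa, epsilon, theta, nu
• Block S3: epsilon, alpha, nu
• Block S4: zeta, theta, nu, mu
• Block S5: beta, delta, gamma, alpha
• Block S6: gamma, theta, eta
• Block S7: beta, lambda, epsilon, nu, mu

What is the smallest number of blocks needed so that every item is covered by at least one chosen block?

5

S1, S2, S4, S5, and S6 cover everything between them: the union {beta, zeta, lambda, kappa, epsilon, delta, gamma, theta, alpha, iota, eta, nu, mu} is all of U.
No 4 of the 7 blocks cover everything (all 35 combinations miss at least one item), so 5 is optimal.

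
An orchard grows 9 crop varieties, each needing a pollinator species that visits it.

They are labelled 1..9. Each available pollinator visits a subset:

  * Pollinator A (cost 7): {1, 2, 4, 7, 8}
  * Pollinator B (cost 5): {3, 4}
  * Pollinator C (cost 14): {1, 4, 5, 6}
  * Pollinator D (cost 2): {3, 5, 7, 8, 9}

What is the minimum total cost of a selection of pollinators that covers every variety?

23

A, C, D together cover every variety (A ∪ C ∪ D = {1, 2, 3, 4, 5, 6, 7, 8, 9}); total cost 7 + 14 + 2 = 23.
No covering selection has total cost below 23.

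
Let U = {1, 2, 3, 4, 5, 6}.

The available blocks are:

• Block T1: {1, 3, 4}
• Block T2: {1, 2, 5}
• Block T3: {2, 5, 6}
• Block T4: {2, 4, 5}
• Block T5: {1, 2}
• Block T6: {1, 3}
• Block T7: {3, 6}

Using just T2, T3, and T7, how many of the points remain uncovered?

Union of T2, T3, T7 = {1, 2, 3, 5, 6}.
Not covered: 4 — 1 point.

1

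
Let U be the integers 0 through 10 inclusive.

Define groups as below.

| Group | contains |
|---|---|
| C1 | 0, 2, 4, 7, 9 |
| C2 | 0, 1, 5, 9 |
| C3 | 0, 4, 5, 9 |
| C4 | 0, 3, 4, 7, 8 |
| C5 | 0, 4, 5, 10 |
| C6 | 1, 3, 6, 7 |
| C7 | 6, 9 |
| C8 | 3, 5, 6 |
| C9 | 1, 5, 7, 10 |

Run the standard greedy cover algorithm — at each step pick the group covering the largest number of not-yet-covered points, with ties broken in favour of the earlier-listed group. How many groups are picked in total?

4

Greedy: pick C1 (covers 5 new) → pick C6 (covers 3 new) → pick C5 (covers 2 new) → pick C4 (covers 1 new). Total picks: 4.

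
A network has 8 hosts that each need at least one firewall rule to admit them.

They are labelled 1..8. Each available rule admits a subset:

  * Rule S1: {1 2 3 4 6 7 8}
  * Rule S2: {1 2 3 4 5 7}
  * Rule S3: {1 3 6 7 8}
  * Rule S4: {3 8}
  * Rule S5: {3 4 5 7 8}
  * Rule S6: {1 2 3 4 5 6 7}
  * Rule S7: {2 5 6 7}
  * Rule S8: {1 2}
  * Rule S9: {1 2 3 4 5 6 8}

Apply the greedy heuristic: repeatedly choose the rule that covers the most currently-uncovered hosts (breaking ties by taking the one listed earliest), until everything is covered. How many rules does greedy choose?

Greedy: pick S1 (covers 7 new) → pick S2 (covers 1 new). Total picks: 2.

2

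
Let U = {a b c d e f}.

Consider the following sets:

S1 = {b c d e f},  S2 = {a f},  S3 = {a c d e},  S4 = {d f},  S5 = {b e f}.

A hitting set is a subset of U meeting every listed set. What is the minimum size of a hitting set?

2

H = {e, f} meets every set (each contains at least one member of H), and |H| = 2.
No single point lies in every set, so at least 2 are needed and 2 is optimal.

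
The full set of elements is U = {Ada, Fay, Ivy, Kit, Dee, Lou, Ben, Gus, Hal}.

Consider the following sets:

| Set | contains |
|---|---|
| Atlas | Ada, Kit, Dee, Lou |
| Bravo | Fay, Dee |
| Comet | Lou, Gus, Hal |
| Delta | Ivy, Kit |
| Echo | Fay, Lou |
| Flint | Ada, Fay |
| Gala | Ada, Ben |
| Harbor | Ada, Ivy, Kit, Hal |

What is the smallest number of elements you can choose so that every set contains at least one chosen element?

4

Take H = {Ada, Fay, Ivy, Lou}. Each listed set contains at least one of these, so H is a hitting set of size 4.
The sets Bravo, Comet, Delta, Gala are pairwise disjoint, so any hitting set needs a separate element for each — at least 4. Hence 4 is optimal.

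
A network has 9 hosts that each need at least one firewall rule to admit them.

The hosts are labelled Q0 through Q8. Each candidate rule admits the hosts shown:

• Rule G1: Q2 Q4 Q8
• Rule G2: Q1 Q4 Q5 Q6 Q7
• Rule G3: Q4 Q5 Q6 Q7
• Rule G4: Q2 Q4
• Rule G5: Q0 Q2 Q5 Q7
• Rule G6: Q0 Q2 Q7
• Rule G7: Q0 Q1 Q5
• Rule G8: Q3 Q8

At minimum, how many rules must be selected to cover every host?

3

Take {G2, G5, G8}. Their union is {Q0, Q1, Q2, Q3, Q4, Q5, Q6, Q7, Q8}, which is all 9 hosts.
Only G8 contains Q3, so G8 is forced; the remaining 7 hosts need at least 2 more rules (each remaining rule adds at most 5) — so at least 3 rules are needed, and 3 is optimal.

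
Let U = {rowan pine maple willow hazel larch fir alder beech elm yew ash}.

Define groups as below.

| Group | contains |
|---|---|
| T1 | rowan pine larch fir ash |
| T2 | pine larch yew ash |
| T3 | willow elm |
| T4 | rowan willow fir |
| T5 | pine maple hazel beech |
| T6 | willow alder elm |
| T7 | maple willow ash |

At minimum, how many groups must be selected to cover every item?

T2 and T4 and T5 and T6 together: T2 ∪ T4 ∪ T5 ∪ T6 = {rowan, pine, maple, willow, hazel, larch, fir, alder, beech, elm, yew, ash} — every item is covered.
Only T2 contains yew, so T2 is forced; the remaining 8 items need at least 3 more groups (each remaining group adds at most 3) — so at least 4 groups are needed, and 4 is optimal.

4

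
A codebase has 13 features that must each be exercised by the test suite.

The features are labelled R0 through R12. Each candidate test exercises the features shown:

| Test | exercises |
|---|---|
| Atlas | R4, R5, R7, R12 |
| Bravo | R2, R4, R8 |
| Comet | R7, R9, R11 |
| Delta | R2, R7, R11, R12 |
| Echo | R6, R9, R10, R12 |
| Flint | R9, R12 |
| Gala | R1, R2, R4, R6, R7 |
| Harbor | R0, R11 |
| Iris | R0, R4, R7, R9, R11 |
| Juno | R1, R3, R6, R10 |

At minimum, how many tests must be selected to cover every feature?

4

Take {Atlas, Bravo, Iris, Juno}. Their union is {R0, R1, R2, R3, R4, R5, R6, R7, R8, R9, R10, R11, R12}, which is all 13 features.
Only Atlas contains R5, so Atlas is forced; the remaining 9 features need at least 3 more tests (each remaining test adds at most 4) — so at least 4 tests are needed, and 4 is optimal.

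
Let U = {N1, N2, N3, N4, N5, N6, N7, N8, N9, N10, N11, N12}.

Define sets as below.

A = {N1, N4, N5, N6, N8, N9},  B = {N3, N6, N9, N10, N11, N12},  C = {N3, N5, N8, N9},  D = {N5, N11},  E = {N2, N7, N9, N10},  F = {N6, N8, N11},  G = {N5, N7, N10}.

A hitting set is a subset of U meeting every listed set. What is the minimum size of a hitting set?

3

Take H = {N8, N10, N11}. Each listed set contains at least one of these, so H is a hitting set of size 3.
No choice of 2 points meets every set, so 3 is the minimum.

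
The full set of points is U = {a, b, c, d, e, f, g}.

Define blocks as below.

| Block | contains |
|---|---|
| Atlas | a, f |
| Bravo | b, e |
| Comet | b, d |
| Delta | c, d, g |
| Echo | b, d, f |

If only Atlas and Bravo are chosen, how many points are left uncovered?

3

Union of Atlas, Bravo = {a, b, e, f}.
Not covered: c, d, g — 3 points.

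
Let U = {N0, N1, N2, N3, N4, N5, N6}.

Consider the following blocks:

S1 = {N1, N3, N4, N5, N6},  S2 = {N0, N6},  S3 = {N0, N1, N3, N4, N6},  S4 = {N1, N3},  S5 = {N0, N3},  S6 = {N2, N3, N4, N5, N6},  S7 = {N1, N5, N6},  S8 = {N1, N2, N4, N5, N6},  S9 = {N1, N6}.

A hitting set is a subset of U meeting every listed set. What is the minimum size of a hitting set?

2

Take H = {N3, N6}. Each listed block contains at least one of these, so H is a hitting set of size 2.
The blocks S5, S8 are pairwise disjoint, so any hitting set needs a separate item for each — at least 2. Hence 2 is optimal.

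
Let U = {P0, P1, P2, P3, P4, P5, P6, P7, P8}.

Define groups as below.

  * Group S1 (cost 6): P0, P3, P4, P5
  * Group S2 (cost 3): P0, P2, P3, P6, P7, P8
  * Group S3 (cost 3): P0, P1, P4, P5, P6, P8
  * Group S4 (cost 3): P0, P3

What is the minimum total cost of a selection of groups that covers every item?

6

S2, S3 together cover every item (S2 ∪ S3 = {P0, P1, P2, P3, P4, P5, P6, P7, P8}); total cost 3 + 3 = 6.
No covering selection has total cost below 6.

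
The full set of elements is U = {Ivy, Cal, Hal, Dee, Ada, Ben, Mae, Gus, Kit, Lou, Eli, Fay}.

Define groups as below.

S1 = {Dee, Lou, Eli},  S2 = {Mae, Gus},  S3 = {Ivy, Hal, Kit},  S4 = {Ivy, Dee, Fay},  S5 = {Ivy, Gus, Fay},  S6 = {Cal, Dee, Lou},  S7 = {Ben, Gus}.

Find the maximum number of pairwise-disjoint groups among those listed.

S1, S3, S7 are pairwise disjoint (S1={Dee,Lou,Eli}; S3={Ivy,Hal,Kit}; S7={Ben,Gus}).
Every remaining group overlaps one of these, and no 4 of the listed groups are pairwise disjoint, so 3 is the maximum.

3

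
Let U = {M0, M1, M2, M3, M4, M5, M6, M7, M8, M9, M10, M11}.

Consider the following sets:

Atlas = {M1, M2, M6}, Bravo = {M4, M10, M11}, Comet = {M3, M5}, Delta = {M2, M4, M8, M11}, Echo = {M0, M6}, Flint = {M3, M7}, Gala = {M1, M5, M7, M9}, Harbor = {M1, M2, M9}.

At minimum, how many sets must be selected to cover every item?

5

Bravo, Delta, Echo, Flint, and Gala cover everything between them: the union {M0, M1, M2, M3, M4, M5, M6, M7, M8, M9, M10, M11} is all of U.
No 4 of the 8 sets cover everything (all 70 combinations miss at least one item), so 5 is optimal.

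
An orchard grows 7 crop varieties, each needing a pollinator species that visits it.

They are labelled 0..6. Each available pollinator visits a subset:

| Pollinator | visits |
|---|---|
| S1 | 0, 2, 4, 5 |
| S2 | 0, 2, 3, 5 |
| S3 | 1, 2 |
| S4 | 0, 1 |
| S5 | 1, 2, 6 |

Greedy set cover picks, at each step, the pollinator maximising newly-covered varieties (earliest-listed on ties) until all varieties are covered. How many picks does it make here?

Greedy: pick S1 (covers 4 new) → pick S5 (covers 2 new) → pick S2 (covers 1 new). Total picks: 3.

3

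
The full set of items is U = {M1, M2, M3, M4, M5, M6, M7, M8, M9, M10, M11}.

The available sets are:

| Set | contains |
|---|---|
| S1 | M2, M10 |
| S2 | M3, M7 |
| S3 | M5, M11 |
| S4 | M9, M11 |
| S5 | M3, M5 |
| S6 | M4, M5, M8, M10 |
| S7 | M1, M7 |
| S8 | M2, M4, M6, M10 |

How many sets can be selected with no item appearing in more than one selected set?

4

S1, S4, S5, S7 are pairwise disjoint (S1={M2,M10}; S4={M9,M11}; S5={M3,M5}; S7={M1,M7}).
Every remaining set overlaps one of these, and no 5 of the listed sets are pairwise disjoint, so 4 is the maximum.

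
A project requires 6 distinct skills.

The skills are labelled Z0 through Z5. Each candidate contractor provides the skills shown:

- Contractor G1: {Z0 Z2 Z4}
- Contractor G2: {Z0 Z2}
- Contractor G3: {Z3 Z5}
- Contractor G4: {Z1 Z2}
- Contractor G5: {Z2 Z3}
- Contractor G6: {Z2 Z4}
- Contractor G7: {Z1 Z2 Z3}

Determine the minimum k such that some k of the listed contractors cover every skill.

Take {G1, G3, G7}. Their union is {Z0, Z1, Z2, Z3, Z4, Z5}, which is all 6 skills.
Only G3 contains Z5, so G3 is forced; the remaining 4 skills need at least 2 more contractors (each remaining contractor adds at most 3) — so at least 3 contractors are needed, and 3 is optimal.

3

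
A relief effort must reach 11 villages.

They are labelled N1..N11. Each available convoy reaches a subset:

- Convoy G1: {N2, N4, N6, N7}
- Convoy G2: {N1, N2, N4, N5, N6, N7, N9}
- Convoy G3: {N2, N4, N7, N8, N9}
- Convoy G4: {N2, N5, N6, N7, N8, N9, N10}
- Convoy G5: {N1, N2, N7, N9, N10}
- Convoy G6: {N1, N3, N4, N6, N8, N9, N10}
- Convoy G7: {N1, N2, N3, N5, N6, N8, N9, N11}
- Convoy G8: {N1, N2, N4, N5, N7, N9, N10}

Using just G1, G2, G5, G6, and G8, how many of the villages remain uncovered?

1

Union of G1, G2, G5, G6, G8 = {N1, N2, N3, N4, N5, N6, N7, N8, N9, N10}.
Not covered: N11 — 1 village.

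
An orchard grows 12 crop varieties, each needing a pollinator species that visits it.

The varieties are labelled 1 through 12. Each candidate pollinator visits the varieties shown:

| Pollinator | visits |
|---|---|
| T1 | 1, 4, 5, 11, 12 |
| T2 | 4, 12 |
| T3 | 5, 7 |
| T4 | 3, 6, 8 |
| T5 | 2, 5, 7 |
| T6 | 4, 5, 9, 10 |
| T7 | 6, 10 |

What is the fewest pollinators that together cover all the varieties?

4

Take {T1, T4, T5, T6}. Their union is {1, 2, 3, 4, 5, 6, 7, 8, 9, 10, 11, 12}, which is all 12 varieties.
Only T1 contains 1, so T1 is forced; the remaining 7 varieties need at least 3 more pollinators (each remaining pollinator adds at most 3) — so at least 4 pollinators are needed, and 4 is optimal.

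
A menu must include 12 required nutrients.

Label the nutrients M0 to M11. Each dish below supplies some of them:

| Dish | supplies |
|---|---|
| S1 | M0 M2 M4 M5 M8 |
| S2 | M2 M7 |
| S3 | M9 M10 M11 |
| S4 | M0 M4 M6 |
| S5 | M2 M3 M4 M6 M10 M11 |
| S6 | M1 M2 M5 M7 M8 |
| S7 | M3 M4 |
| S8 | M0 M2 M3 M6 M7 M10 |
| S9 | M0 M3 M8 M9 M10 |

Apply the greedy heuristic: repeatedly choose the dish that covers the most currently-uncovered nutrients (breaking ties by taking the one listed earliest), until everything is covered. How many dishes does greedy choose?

Greedy: pick S5 (covers 6 new) → pick S6 (covers 4 new) → pick S9 (covers 2 new). Total picks: 3.

3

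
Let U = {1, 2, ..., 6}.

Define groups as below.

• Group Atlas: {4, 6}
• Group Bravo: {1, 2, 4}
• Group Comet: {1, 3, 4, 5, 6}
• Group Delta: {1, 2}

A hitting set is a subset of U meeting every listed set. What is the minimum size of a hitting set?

2

H = {2, 4} meets every group (each contains at least one member of H), and |H| = 2.
The groups Atlas, Delta are pairwise disjoint, so any hitting set needs a separate item for each — at least 2. Hence 2 is optimal.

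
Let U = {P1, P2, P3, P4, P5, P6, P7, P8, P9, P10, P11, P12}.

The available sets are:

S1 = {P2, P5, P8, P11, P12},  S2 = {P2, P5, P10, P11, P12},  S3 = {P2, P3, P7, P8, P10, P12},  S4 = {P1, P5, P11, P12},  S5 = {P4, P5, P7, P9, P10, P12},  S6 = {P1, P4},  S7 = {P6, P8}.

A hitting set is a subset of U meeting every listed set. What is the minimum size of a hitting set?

The 3 items {P4, P8, P12} hit every set.
The sets S2, S6, S7 are pairwise disjoint, so any hitting set needs a separate item for each — at least 3. Hence 3 is optimal.

3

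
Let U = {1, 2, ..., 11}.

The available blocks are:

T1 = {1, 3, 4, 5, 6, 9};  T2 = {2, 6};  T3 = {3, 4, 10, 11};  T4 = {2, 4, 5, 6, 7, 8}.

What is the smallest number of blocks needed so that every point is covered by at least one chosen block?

3

Take {T1, T3, T4}. Their union is {1, 2, 3, 4, 5, 6, 7, 8, 9, 10, 11}, which is all 11 points.
Only T1 contains 1, so T1 is forced; the remaining 5 points need at least 2 more blocks (each remaining block adds at most 3) — so at least 3 blocks are needed, and 3 is optimal.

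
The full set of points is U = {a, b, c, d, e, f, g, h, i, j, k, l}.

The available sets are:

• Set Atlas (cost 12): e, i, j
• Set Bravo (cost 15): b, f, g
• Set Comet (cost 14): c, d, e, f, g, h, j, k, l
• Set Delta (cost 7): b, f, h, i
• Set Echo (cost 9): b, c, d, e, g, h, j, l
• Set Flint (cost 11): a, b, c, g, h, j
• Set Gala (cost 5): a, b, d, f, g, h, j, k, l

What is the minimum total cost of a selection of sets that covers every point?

21

Delta, Echo, Gala together cover every point (Delta ∪ Echo ∪ Gala = {a, b, c, d, e, f, g, h, i, j, k, l}); total cost 7 + 9 + 5 = 21.
No covering selection has total cost below 21.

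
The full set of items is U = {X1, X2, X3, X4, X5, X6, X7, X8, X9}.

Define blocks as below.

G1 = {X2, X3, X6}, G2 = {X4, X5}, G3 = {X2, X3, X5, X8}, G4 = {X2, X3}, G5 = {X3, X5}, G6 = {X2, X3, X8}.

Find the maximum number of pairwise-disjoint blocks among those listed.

G2, G4 are pairwise disjoint (G2={X4,X5}; G4={X2,X3}).
Every remaining block overlaps one of these, and no 3 of the listed blocks are pairwise disjoint, so 2 is the maximum.

2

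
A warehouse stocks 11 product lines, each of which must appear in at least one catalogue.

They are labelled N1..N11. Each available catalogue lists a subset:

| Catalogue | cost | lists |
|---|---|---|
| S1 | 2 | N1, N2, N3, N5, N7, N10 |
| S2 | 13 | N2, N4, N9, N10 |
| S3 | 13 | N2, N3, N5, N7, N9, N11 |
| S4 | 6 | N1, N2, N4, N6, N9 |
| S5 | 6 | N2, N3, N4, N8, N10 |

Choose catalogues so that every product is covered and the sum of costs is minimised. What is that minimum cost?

25

S3, S4, S5 together cover every product (S3 ∪ S4 ∪ S5 = {N1, N2, N3, N4, N5, N6, N7, N8, N9, N10, N11}); total cost 13 + 6 + 6 = 25.
The greedy pick S1, S4, S5, S3 costs 27; no covering selection beats 25.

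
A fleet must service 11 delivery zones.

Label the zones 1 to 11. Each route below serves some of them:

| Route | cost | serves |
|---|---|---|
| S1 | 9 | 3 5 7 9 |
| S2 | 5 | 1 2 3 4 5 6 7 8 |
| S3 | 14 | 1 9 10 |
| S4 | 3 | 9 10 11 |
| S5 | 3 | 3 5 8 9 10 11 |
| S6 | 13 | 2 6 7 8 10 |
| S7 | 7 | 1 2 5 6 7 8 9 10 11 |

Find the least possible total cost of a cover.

8

S2, S4 together cover every zone (S2 ∪ S4 = {1, 2, 3, 4, 5, 6, 7, 8, 9, 10, 11}); total cost 5 + 3 = 8.
No covering selection has total cost below 8.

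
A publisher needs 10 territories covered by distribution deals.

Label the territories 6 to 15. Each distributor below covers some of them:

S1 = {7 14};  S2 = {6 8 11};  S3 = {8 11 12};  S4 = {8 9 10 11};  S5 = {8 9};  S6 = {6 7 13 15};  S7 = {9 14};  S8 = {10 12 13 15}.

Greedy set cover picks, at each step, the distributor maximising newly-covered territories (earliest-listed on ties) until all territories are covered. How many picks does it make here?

Greedy: pick S4 (covers 4 new) → pick S6 (covers 4 new) → pick S1 (covers 1 new) → pick S3 (covers 1 new). Total picks: 4.

4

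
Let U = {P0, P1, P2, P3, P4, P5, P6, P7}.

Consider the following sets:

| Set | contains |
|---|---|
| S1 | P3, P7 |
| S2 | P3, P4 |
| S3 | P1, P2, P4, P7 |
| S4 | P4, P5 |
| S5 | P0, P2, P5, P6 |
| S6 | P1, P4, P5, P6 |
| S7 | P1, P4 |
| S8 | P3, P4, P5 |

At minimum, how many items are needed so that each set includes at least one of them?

Take H = {P3, P4, P6}. Each listed set contains at least one of these, so H is a hitting set of size 3.
The sets S1, S5, S7 are pairwise disjoint, so any hitting set needs a separate item for each — at least 3. Hence 3 is optimal.

3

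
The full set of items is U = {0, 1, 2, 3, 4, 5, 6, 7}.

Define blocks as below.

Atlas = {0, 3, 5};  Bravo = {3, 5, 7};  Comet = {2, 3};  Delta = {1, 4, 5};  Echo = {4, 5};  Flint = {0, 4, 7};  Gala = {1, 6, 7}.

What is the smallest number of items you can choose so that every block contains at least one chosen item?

Take H = {3, 4, 7}. Each listed block contains at least one of these, so H is a hitting set of size 3.
The blocks Comet, Echo, Gala are pairwise disjoint, so any hitting set needs a separate item for each — at least 3. Hence 3 is optimal.

3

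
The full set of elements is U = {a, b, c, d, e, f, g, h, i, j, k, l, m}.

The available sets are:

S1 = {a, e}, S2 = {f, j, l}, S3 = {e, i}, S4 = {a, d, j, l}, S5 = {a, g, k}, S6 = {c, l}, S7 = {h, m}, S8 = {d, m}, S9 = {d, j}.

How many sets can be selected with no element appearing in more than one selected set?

5

S3, S5, S6, S7, S9 are pairwise disjoint (S3={e,i}; S5={a,g,k}; S6={c,l}; S7={h,m}; S9={d,j}).
Every remaining set overlaps one of these, and no 6 of the listed sets are pairwise disjoint, so 5 is the maximum.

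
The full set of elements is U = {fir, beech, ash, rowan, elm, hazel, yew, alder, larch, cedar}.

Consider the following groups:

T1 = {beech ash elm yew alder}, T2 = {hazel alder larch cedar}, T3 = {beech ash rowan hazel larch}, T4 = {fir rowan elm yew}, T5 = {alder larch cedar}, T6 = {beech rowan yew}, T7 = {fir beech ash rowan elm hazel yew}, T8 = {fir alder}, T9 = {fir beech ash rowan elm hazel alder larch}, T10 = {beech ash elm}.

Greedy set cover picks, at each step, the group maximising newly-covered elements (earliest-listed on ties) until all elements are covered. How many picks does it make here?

Greedy: pick T9 (covers 8 new) → pick T1 (covers 1 new) → pick T2 (covers 1 new). Total picks: 3.
(The true minimum cover uses only 2 groups, so greedy is not optimal here.)

3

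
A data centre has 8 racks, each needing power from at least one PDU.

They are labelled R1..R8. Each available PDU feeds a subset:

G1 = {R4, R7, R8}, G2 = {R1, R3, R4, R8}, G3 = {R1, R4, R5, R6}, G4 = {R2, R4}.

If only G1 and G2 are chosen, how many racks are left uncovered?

Union of G1, G2 = {R1, R3, R4, R7, R8}.
Not covered: R2, R5, R6 — 3 racks.

3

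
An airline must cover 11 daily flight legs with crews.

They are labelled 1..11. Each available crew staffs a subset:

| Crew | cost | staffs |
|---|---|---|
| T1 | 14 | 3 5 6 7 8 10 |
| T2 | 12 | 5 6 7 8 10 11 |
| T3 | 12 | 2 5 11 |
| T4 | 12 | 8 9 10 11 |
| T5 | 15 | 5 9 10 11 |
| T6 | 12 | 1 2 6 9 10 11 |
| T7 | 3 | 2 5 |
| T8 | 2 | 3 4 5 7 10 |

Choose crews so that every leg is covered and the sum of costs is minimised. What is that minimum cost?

T2, T6, T8 together cover every leg (T2 ∪ T6 ∪ T8 = {1, 2, 3, 4, 5, 6, 7, 8, 9, 10, 11}); total cost 12 + 12 + 2 = 26.
No covering selection has total cost below 26.

26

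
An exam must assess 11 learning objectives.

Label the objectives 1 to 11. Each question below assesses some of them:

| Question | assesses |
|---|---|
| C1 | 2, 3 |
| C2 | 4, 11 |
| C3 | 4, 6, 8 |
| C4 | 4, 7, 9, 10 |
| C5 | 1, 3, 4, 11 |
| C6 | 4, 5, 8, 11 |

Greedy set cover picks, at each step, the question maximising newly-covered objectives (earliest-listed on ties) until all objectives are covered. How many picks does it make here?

5

Greedy: pick C4 (covers 4 new) → pick C5 (covers 3 new) → pick C3 (covers 2 new) → pick C1 (covers 1 new) → pick C6 (covers 1 new). Total picks: 5.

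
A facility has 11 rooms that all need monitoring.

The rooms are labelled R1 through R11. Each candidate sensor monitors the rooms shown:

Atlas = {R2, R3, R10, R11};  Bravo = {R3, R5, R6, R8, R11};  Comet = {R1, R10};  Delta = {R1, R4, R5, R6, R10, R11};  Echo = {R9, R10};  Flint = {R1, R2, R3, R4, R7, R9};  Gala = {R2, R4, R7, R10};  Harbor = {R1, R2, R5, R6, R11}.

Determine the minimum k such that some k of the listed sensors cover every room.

Atlas and Bravo and Flint together: Atlas ∪ Bravo ∪ Flint = {R1, R2, R3, R4, R5, R6, R7, R8, R9, R10, R11} — every room is covered.
Only Bravo contains R8, so Bravo is forced; the remaining 6 rooms need at least 2 more sensors (each remaining sensor adds at most 5) — so at least 3 sensors are needed, and 3 is optimal.

3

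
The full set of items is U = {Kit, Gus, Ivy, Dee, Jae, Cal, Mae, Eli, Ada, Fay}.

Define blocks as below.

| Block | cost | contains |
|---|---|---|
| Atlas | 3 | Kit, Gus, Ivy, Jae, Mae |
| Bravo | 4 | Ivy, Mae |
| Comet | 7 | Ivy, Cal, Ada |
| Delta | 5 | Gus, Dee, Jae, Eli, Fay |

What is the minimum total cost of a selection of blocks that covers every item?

15

Atlas, Comet, Delta together cover every item (Atlas ∪ Comet ∪ Delta = {Kit, Gus, Ivy, Dee, Jae, Cal, Mae, Eli, Ada, Fay}); total cost 3 + 7 + 5 = 15.
No covering selection has total cost below 15.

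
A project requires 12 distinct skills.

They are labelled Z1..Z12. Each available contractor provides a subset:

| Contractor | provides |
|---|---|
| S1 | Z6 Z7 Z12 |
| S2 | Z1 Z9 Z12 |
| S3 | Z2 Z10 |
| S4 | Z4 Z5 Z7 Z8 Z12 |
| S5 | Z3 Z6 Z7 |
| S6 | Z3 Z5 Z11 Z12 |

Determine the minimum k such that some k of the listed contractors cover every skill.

Take {S2, S3, S4, S5, S6}. Their union is {Z1, Z2, Z3, Z4, Z5, Z6, Z7, Z8, Z9, Z10, Z11, Z12}, which is all 12 skills.
Only S4 contains Z4, so S4 is forced; the remaining 7 skills need at least 4 more contractors (each remaining contractor adds at most 2) — so at least 5 contractors are needed, and 5 is optimal.

5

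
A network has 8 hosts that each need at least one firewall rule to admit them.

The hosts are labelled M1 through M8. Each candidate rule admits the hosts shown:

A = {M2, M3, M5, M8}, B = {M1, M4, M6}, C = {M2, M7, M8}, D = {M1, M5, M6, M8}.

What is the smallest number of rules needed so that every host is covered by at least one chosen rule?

3

A and B and C together: A ∪ B ∪ C = {M1, M2, M3, M4, M5, M6, M7, M8} — every host is covered.
Only A contains M3, so A is forced; the remaining 4 hosts need at least 2 more rules (each remaining rule adds at most 3) — so at least 3 rules are needed, and 3 is optimal.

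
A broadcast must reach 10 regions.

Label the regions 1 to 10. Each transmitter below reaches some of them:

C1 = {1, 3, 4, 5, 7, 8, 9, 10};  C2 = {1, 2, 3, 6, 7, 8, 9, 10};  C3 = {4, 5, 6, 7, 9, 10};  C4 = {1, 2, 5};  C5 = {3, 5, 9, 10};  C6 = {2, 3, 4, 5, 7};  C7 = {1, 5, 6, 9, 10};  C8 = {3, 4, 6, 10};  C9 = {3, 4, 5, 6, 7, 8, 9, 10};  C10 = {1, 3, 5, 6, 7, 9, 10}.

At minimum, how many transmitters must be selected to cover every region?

C2 and C6 together: C2 ∪ C6 = {1, 2, 3, 4, 5, 6, 7, 8, 9, 10} — every region is covered.
No single transmitter has all 10 regions (the largest, C1, has 8), so 2 is optimal.

2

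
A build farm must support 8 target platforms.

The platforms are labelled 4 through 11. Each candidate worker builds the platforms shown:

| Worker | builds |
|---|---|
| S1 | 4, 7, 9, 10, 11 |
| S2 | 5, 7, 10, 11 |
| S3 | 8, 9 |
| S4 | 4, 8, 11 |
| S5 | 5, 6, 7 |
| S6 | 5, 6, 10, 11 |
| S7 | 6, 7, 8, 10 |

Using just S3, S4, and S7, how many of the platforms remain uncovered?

Union of S3, S4, S7 = {4, 6, 7, 8, 9, 10, 11}.
Not covered: 5 — 1 platform.

1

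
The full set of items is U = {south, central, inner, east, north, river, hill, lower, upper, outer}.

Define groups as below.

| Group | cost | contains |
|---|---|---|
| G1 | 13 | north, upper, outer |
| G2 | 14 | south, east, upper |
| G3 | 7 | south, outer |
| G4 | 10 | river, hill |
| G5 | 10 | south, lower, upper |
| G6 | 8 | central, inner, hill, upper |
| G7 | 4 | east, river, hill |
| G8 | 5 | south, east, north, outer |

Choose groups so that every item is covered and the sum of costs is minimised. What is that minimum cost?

27

G5, G6, G7, G8 together cover every item (G5 ∪ G6 ∪ G7 ∪ G8 = {south, central, inner, east, north, river, hill, lower, upper, outer}); total cost 10 + 8 + 4 + 5 = 27.
No covering selection has total cost below 27.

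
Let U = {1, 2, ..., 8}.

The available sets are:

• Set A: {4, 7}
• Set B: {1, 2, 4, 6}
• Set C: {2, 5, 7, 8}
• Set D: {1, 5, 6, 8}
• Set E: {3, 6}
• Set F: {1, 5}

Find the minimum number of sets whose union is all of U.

B and C and E together: B ∪ C ∪ E = {1, 2, 3, 4, 5, 6, 7, 8} — every element is covered.
Only E contains 3, so E is forced; the remaining 6 elements need at least 2 more sets (each remaining set adds at most 4) — so at least 3 sets are needed, and 3 is optimal.

3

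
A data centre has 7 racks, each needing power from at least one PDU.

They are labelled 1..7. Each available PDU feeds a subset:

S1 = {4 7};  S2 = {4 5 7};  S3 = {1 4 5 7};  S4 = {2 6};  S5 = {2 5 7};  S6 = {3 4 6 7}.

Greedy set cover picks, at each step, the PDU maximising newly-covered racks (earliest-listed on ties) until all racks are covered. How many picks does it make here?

Greedy: pick S3 (covers 4 new) → pick S4 (covers 2 new) → pick S6 (covers 1 new). Total picks: 3.

3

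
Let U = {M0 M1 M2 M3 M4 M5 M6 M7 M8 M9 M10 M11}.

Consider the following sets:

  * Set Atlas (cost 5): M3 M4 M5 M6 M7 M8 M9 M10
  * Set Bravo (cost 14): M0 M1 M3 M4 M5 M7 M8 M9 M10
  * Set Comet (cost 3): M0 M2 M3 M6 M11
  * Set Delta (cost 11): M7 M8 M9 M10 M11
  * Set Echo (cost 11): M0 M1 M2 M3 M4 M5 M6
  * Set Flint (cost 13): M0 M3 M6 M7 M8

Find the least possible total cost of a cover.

Bravo, Comet together cover every element (Bravo ∪ Comet = {M0, M1, M2, M3, M4, M5, M6, M7, M8, M9, M10, M11}); total cost 14 + 3 = 17.
The greedy pick Comet, Atlas, Echo costs 19; no covering selection beats 17.

17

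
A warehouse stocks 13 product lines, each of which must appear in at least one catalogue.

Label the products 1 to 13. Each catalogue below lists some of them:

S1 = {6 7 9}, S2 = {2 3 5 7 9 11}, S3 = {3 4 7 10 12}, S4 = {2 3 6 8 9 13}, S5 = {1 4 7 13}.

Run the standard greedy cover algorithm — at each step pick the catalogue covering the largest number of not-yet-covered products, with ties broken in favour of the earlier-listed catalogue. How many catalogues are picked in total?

4

Greedy: pick S2 (covers 6 new) → pick S3 (covers 3 new) → pick S4 (covers 3 new) → pick S5 (covers 1 new). Total picks: 4.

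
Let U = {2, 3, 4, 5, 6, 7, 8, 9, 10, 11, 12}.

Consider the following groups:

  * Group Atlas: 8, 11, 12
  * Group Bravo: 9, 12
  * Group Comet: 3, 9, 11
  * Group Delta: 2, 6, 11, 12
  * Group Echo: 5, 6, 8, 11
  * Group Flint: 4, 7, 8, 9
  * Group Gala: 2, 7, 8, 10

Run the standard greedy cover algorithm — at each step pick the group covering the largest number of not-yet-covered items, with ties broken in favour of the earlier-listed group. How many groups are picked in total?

Greedy: pick Delta (covers 4 new) → pick Flint (covers 4 new) → pick Comet (covers 1 new) → pick Echo (covers 1 new) → pick Gala (covers 1 new). Total picks: 5.

5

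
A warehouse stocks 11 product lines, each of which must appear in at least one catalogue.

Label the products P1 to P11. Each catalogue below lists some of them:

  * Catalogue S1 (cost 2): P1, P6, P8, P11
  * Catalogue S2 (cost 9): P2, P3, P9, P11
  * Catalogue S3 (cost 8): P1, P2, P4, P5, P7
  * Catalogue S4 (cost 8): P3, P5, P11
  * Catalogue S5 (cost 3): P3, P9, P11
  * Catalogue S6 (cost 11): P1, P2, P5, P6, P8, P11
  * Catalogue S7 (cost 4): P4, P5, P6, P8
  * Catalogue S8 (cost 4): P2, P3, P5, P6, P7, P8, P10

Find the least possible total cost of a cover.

S1, S5, S7, S8 together cover every product (S1 ∪ S5 ∪ S7 ∪ S8 = {P1, P2, P3, P4, P5, P6, P7, P8, P9, P10, P11}); total cost 2 + 3 + 4 + 4 = 13.
No covering selection has total cost below 13.

13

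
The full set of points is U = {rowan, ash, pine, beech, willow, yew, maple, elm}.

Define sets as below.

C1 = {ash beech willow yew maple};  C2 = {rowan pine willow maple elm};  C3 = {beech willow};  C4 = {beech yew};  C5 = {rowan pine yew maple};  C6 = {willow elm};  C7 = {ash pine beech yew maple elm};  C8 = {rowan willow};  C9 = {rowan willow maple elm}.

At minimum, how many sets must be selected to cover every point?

2

C2 and C7 cover everything between them: the union {rowan, ash, pine, beech, willow, yew, maple, elm} is all of U.
No single set has all 8 points (the largest, C7, has 6), so 2 is optimal.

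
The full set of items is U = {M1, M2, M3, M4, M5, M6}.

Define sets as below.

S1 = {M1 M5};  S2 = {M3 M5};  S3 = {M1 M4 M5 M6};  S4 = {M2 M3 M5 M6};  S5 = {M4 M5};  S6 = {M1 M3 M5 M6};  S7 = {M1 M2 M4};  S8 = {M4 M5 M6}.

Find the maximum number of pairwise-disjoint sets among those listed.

2

S2, S7 are pairwise disjoint (S2={M3,M5}; S7={M1,M2,M4}).
Every remaining set overlaps one of these, and no 3 of the listed sets are pairwise disjoint, so 2 is the maximum.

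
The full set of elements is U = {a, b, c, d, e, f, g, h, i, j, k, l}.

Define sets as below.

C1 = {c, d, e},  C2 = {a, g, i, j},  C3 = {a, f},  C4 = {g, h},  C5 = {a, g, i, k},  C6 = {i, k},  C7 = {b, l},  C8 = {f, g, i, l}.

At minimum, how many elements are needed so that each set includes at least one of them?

The 5 elements {c, f, h, i, l} hit every set.
The sets C1, C3, C4, C6, C7 are pairwise disjoint, so any hitting set needs a separate element for each — at least 5. Hence 5 is optimal.

5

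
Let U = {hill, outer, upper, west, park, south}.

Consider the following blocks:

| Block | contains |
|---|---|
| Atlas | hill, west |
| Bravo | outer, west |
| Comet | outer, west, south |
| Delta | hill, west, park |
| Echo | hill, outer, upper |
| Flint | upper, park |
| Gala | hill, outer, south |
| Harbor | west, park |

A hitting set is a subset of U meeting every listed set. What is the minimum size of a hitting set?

Take H = {hill, west, park}. Each listed block contains at least one of these, so H is a hitting set of size 3.
No choice of 2 elements meets every block, so 3 is the minimum.

3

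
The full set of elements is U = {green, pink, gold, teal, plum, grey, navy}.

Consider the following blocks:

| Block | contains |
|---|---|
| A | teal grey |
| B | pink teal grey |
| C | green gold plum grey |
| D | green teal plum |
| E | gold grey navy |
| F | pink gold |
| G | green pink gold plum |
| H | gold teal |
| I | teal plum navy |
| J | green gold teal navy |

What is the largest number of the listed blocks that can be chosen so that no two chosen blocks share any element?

F, I are pairwise disjoint (F={pink,gold}; I={teal,plum,navy}).
Every remaining block overlaps one of these, and no 3 of the listed blocks are pairwise disjoint, so 2 is the maximum.

2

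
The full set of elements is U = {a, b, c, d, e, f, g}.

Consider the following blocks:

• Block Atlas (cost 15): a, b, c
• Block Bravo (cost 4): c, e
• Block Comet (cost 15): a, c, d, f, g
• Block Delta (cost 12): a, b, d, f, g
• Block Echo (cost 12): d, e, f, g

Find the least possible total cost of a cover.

16

Bravo, Delta together cover every element (Bravo ∪ Delta = {a, b, c, d, e, f, g}); total cost 4 + 12 = 16.
No covering selection has total cost below 16.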